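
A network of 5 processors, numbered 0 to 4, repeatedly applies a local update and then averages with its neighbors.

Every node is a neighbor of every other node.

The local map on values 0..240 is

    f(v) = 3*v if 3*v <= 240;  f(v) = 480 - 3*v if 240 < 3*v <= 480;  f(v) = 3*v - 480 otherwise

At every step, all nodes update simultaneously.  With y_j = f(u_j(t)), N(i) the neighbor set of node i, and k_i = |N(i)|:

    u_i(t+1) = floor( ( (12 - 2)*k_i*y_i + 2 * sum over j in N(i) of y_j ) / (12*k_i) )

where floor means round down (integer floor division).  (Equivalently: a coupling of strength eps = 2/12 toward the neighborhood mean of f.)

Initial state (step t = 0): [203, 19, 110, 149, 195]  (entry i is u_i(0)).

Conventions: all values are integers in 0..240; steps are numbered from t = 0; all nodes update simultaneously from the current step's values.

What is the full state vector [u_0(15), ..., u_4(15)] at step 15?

Answer: [116, 127, 49, 37, 173]

Derivation:
t=0: [203, 19, 110, 149, 195]
t=1: [121, 64, 138, 45, 102]
t=2: [121, 180, 80, 135, 166]
t=3: [113, 68, 211, 80, 35]
t=4: [146, 196, 156, 225, 118]
t=5: [53, 105, 29, 174, 119]
t=6: [149, 154, 92, 57, 121]
t=7: [48, 36, 184, 158, 115]
t=8: [133, 104, 76, 24, 126]
t=9: [91, 160, 207, 84, 107]
t=10: [194, 30, 142, 211, 156]
t=11: [97, 88, 59, 138, 26]
t=12: [179, 201, 170, 82, 92]
t=13: [72, 124, 50, 212, 188]
t=14: [200, 115, 148, 153, 96]
t=15: [116, 127, 49, 37, 173]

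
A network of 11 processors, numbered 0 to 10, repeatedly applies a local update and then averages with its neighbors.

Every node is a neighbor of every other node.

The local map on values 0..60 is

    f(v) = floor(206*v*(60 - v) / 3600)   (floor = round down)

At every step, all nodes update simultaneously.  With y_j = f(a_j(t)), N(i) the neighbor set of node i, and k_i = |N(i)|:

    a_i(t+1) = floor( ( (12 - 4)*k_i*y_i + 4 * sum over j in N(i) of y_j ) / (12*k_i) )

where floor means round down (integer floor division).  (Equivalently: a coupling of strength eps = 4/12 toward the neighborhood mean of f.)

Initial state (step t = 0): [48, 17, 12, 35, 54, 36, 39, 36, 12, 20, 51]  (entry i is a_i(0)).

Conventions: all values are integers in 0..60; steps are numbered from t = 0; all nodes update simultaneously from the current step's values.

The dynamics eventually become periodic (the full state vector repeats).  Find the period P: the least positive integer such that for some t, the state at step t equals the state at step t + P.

Simulating step by step:
t=0: [48, 17, 12, 35, 54, 36, 39, 36, 12, 20, 51]
t=1: [34, 39, 34, 45, 25, 45, 43, 45, 34, 42, 30]
t=2: [48, 45, 48, 40, 48, 40, 42, 40, 48, 43, 48]
t=3: [34, 37, 34, 42, 34, 42, 41, 42, 34, 39, 34]
t=4: [48, 47, 48, 44, 48, 44, 45, 44, 48, 46, 48]
t=5: [33, 34, 33, 38, 33, 38, 37, 38, 33, 35, 33]
t=6: [49, 49, 49, 47, 49, 47, 48, 47, 49, 49, 49]
t=7: [30, 30, 30, 33, 30, 33, 31, 33, 30, 30, 30]
t=8: [50, 50, 50, 50, 50, 50, 50, 50, 50, 50, 50]
t=9: [28, 28, 28, 28, 28, 28, 28, 28, 28, 28, 28]
t=10: [51, 51, 51, 51, 51, 51, 51, 51, 51, 51, 51]
t=11: [26, 26, 26, 26, 26, 26, 26, 26, 26, 26, 26]
t=12: [50, 50, 50, 50, 50, 50, 50, 50, 50, 50, 50]

Answer: 4
Key observation: The state at step 8, [50, 50, 50, 50, 50, 50, 50, 50, 50, 50, 50], reappears at step 12 — and no state repeats earlier — so the cycle the system enters has period 4.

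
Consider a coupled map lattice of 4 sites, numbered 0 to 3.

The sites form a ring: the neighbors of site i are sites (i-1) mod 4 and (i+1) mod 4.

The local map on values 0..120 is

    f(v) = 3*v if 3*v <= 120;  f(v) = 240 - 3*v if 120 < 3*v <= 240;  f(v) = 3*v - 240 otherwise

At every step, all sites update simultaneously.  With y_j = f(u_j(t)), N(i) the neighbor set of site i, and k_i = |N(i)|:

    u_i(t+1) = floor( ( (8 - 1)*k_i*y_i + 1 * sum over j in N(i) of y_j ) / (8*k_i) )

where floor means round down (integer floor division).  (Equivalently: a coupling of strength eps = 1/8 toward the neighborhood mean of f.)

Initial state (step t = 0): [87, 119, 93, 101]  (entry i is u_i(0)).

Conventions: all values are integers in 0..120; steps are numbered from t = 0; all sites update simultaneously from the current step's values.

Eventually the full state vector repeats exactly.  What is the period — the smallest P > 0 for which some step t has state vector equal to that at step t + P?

Answer: 4
Key observation: The state at step 127, [84, 84, 84, 84], reappears at step 131 — and no state repeats earlier — so the cycle the system enters has period 4.

Derivation:
t=0: [87, 119, 93, 101]
t=1: [29, 106, 45, 58]
t=2: [85, 80, 100, 69]
t=3: [15, 4, 54, 33]
t=4: [46, 18, 75, 94]
t=5: [95, 54, 19, 44]
t=6: [51, 74, 61, 100]
t=7: [81, 24, 54, 61]
t=8: [10, 68, 76, 54]
t=9: [33, 34, 17, 70]
t=10: [94, 98, 52, 35]
t=11: [46, 55, 83, 99]
t=12: [97, 72, 16, 56]
t=13: [50, 27, 48, 69]
t=14: [85, 82, 91, 40]
t=15: [21, 8, 36, 108]
t=16: [61, 31, 101, 84]
t=17: [56, 88, 61, 18]
t=18: [67, 29, 54, 55]
t=19: [44, 83, 78, 72]
t=20: [96, 15, 7, 28]
t=21: [50, 43, 26, 77]
t=22: [86, 107, 75, 18]
t=23: [24, 72, 21, 49]
t=24: [70, 29, 62, 89]
t=25: [33, 81, 54, 28]
t=26: [92, 13, 73, 84]
t=27: [34, 37, 21, 14]
t=28: [98, 107, 64, 47]
t=29: [58, 77, 53, 93]
t=30: [60, 17, 73, 43]
t=31: [62, 49, 28, 102]
t=32: [57, 90, 83, 66]
t=33: [64, 31, 12, 41]
t=34: [55, 86, 44, 107]
t=35: [71, 27, 100, 82]
t=36: [29, 76, 57, 10]
t=37: [78, 20, 63, 36]
t=38: [15, 56, 55, 98]
t=39: [47, 70, 73, 54]
t=40: [93, 33, 25, 75]
t=41: [41, 93, 72, 20]
t=42: [108, 42, 27, 61]
t=43: [84, 110, 81, 60]
t=44: [19, 79, 12, 53]
t=45: [55, 8, 36, 76]
t=46: [67, 32, 96, 21]
t=47: [44, 89, 51, 60]
t=48: [99, 35, 81, 64]
t=49: [59, 95, 12, 45]
t=50: [64, 45, 40, 98]
t=51: [51, 102, 114, 57]
t=52: [84, 69, 97, 72]
t=53: [14, 32, 48, 24]
t=54: [47, 92, 94, 71]
t=55: [90, 40, 40, 32]
t=56: [39, 114, 118, 93]
t=57: [111, 103, 108, 48]
t=58: [91, 71, 83, 95]
t=59: [33, 26, 12, 42]
t=60: [98, 76, 43, 108]
t=61: [53, 20, 103, 83]
t=62: [75, 61, 64, 17]
t=63: [19, 53, 48, 48]
t=64: [60, 80, 95, 93]
t=65: [54, 6, 41, 40]
t=66: [76, 27, 111, 117]
t=67: [22, 77, 93, 103]
t=68: [62, 14, 39, 66]
t=69: [52, 47, 107, 47]
t=70: [85, 96, 83, 96]
t=71: [19, 43, 13, 43]
t=72: [63, 103, 48, 103]
t=73: [53, 69, 92, 69]
t=74: [75, 36, 35, 36]
t=75: [26, 102, 105, 102]
t=76: [76, 67, 73, 67]
t=77: [15, 36, 23, 36]
t=78: [52, 101, 73, 101]
t=79: [81, 61, 26, 61]
t=80: [9, 54, 75, 54]
t=81: [33, 70, 22, 70]
t=82: [90, 36, 61, 36]
t=83: [39, 99, 63, 99]
t=84: [109, 60, 51, 60]
t=85: [83, 63, 83, 63]
t=86: [14, 45, 14, 45]
t=87: [49, 97, 49, 97]
t=88: [87, 56, 87, 56]
t=89: [27, 65, 27, 65]
t=90: [76, 49, 76, 49]
t=91: [22, 82, 22, 82]
t=92: [58, 13, 58, 13]
t=93: [62, 42, 62, 42]
t=94: [61, 106, 61, 106]
t=95: [59, 75, 59, 75]
t=96: [57, 21, 57, 21]
t=97: [68, 63, 68, 63]
t=98: [37, 49, 37, 49]
t=99: [108, 95, 108, 95]
t=100: [79, 49, 79, 49]
t=101: [14, 81, 14, 81]
t=102: [37, 7, 37, 7]
t=103: [99, 32, 99, 32]
t=104: [61, 91, 61, 91]
t=105: [54, 36, 54, 36]
t=106: [81, 104, 81, 104]
t=107: [11, 63, 11, 63]
t=108: [35, 48, 35, 48]
t=109: [103, 97, 103, 97]
t=110: [66, 53, 66, 53]
t=111: [46, 76, 46, 76]
t=112: [90, 23, 90, 23]
t=113: [34, 64, 34, 64]
t=114: [95, 54, 95, 54]
t=115: [49, 73, 49, 73]
t=116: [84, 30, 84, 30]
t=117: [21, 80, 21, 80]
t=118: [55, 7, 55, 7]
t=119: [68, 27, 68, 27]
t=120: [41, 75, 41, 75]
t=121: [104, 27, 104, 27]
t=122: [73, 79, 73, 79]
t=123: [18, 5, 18, 5]
t=124: [49, 19, 49, 19]
t=125: [88, 61, 88, 61]
t=126: [28, 52, 28, 52]
t=127: [84, 84, 84, 84]
t=128: [12, 12, 12, 12]
t=129: [36, 36, 36, 36]
t=130: [108, 108, 108, 108]
t=131: [84, 84, 84, 84]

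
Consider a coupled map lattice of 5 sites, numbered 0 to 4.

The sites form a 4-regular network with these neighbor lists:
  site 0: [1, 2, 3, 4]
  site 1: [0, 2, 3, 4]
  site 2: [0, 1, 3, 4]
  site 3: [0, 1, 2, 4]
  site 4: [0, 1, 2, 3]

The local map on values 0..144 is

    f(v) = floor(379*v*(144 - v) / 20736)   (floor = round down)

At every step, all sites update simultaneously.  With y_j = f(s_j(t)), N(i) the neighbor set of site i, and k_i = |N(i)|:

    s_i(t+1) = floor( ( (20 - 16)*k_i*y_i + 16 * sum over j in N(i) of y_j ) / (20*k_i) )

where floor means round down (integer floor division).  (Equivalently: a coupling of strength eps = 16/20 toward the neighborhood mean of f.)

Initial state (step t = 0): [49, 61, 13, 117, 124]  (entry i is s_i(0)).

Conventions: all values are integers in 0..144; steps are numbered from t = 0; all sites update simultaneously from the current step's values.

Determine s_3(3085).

Simulating step by step:
t=0: [49, 61, 13, 117, 124]
t=1: [62, 62, 62, 62, 62]
t=2: [92, 92, 92, 92, 92]
t=3: [87, 87, 87, 87, 87]
t=4: [90, 90, 90, 90, 90]
t=5: [88, 88, 88, 88, 88]
t=6: [90, 90, 90, 90, 90]

Answer: s_3(3085) = 88
Key observation: The state at step 4, [90, 90, 90, 90, 90], reappears at step 6: the system is in a cycle of period 2 from step 4 on.  Therefore the state at step 3085 equals the state at step 4 + ((3085 - 4) mod 2) = 5, which is [88, 88, 88, 88, 88].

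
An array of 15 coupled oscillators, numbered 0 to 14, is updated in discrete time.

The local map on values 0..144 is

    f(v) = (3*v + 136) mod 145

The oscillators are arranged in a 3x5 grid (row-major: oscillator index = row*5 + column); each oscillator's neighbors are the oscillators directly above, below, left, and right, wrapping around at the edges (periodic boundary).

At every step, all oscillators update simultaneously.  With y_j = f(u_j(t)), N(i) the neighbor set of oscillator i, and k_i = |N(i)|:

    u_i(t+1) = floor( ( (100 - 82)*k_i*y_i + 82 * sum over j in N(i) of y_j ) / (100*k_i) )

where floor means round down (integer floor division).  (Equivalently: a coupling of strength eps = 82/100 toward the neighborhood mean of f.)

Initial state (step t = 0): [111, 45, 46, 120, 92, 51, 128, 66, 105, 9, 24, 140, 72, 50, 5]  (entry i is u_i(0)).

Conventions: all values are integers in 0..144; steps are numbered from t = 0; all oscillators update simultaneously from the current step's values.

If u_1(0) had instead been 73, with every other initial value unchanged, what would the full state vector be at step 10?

Answer: [59, 62, 87, 67, 72, 66, 67, 76, 86, 78, 51, 52, 60, 63, 74]
Key observation: This trace re-runs the system from the modified initial state.

Derivation:
t=0: [111, 73, 46, 120, 92, 51, 128, 66, 105, 9, 24, 140, 72, 50, 5]
t=1: [86, 87, 70, 94, 46, 66, 91, 67, 57, 62, 73, 78, 100, 55, 71]
t=2: [89, 92, 68, 66, 89, 73, 78, 48, 47, 56, 70, 74, 39, 44, 59]
t=3: [93, 85, 92, 93, 60, 65, 94, 100, 88, 70, 65, 87, 96, 85, 66]
t=4: [65, 116, 95, 96, 76, 79, 74, 101, 77, 55, 72, 102, 91, 102, 53]
t=5: [62, 59, 86, 83, 52, 52, 41, 81, 45, 50, 39, 62, 51, 69, 32]
t=6: [33, 61, 90, 75, 73, 81, 50, 116, 100, 69, 50, 85, 82, 102, 77]
t=7: [82, 97, 70, 51, 71, 103, 80, 80, 37, 57, 98, 100, 72, 50, 68]
t=8: [87, 72, 98, 99, 72, 70, 63, 78, 97, 48, 56, 87, 69, 98, 82]
t=9: [59, 90, 94, 123, 108, 69, 68, 89, 126, 95, 76, 52, 105, 112, 88]
t=10: [59, 62, 87, 67, 72, 66, 67, 76, 86, 78, 51, 52, 60, 63, 74]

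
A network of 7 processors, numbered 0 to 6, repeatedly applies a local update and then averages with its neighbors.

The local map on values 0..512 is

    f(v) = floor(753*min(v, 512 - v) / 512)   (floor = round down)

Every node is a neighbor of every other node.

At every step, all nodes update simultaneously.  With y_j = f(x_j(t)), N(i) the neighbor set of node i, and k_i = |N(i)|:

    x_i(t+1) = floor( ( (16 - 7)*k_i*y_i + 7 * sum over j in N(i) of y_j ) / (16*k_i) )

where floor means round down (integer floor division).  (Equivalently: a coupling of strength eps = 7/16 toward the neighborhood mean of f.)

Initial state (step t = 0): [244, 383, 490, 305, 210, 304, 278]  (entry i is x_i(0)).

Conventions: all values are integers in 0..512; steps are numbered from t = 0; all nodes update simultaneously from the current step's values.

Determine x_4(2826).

Simulating step by step:
t=0: [244, 383, 490, 305, 210, 304, 278]
t=1: [309, 226, 149, 283, 284, 283, 302]
t=2: [303, 320, 265, 322, 321, 322, 308]
t=3: [302, 290, 330, 288, 289, 288, 299]
t=4: [311, 319, 291, 321, 320, 321, 313]
t=5: [292, 287, 307, 285, 286, 285, 291]
t=6: [324, 327, 313, 329, 328, 329, 325]
t=7: [275, 273, 283, 271, 272, 271, 274]
t=8: [348, 350, 342, 351, 350, 351, 349]
t=9: [240, 238, 244, 237, 238, 237, 239]
t=10: [351, 350, 354, 349, 350, 349, 351]
t=11: [236, 237, 234, 237, 237, 237, 236]
t=12: [347, 347, 345, 347, 347, 347, 347]
t=13: [242, 242, 243, 242, 242, 242, 242]
t=14: [355, 355, 356, 355, 355, 355, 355]
t=15: [229, 229, 229, 229, 229, 229, 229]
t=16: [336, 336, 336, 336, 336, 336, 336]
t=17: [258, 258, 258, 258, 258, 258, 258]
t=18: [373, 373, 373, 373, 373, 373, 373]
t=19: [204, 204, 204, 204, 204, 204, 204]
t=20: [300, 300, 300, 300, 300, 300, 300]
t=21: [311, 311, 311, 311, 311, 311, 311]
t=22: [295, 295, 295, 295, 295, 295, 295]
t=23: [319, 319, 319, 319, 319, 319, 319]
t=24: [283, 283, 283, 283, 283, 283, 283]
t=25: [336, 336, 336, 336, 336, 336, 336]

Answer: x_4(2826) = 373
Key observation: The state at step 16, [336, 336, 336, 336, 336, 336, 336], reappears at step 25: the system is in a cycle of period 9 from step 16 on.  Therefore the state at step 2826 equals the state at step 16 + ((2826 - 16) mod 9) = 18, which is [373, 373, 373, 373, 373, 373, 373].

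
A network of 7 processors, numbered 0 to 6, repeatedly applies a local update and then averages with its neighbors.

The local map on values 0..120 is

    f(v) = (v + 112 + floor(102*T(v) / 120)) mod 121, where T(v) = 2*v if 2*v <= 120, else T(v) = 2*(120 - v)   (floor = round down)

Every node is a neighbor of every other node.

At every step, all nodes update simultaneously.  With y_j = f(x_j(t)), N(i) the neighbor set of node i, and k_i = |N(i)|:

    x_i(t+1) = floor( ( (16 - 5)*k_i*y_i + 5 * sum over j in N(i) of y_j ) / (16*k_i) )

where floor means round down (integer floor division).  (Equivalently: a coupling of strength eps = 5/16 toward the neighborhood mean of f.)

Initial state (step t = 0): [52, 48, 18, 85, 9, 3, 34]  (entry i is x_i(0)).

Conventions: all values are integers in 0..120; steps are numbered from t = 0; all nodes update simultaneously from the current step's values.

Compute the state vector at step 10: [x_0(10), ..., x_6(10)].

Answer: [22, 30, 47, 71, 70, 30, 33]

Derivation:
t=0: [52, 48, 18, 85, 9, 3, 34]
t=1: [27, 97, 45, 29, 30, 97, 72]
t=2: [58, 22, 89, 62, 64, 22, 32]
t=3: [30, 45, 21, 33, 32, 45, 63]
t=4: [73, 98, 57, 78, 76, 98, 45]
t=5: [24, 13, 25, 22, 23, 13, 81]
t=6: [49, 31, 51, 46, 48, 31, 25]
t=7: [24, 70, 27, 96, 99, 70, 60]
t=8: [45, 26, 50, 14, 13, 26, 31]
t=9: [90, 57, 22, 36, 35, 57, 66]
t=10: [22, 30, 47, 71, 70, 30, 33]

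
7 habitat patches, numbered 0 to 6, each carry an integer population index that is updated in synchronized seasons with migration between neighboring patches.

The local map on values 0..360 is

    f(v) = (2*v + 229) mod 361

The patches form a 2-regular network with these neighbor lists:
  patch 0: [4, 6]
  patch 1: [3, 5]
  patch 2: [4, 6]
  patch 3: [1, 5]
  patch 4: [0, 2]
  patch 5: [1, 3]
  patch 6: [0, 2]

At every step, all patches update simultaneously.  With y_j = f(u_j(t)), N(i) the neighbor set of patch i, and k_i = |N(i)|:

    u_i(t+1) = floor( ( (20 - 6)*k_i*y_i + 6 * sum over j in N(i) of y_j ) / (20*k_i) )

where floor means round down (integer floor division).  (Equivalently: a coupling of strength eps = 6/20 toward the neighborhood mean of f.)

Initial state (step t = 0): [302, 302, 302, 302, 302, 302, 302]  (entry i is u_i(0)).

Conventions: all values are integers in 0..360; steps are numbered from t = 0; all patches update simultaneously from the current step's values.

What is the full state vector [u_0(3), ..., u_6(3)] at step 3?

Simulating step by step:
t=0: [302, 302, 302, 302, 302, 302, 302]
t=1: [111, 111, 111, 111, 111, 111, 111]
t=2: [90, 90, 90, 90, 90, 90, 90]
t=3: [48, 48, 48, 48, 48, 48, 48]

Answer: [48, 48, 48, 48, 48, 48, 48]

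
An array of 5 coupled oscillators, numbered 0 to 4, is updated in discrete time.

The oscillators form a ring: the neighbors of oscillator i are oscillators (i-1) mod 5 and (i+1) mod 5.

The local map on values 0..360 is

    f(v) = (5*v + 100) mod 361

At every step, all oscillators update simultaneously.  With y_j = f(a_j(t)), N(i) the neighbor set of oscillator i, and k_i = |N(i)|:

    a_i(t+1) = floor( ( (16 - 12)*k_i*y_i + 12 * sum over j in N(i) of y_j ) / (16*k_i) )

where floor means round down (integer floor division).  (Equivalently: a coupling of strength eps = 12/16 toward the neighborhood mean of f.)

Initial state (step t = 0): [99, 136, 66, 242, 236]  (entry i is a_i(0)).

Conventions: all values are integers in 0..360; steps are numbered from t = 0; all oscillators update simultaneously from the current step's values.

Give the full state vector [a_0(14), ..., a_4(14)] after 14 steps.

Answer: [239, 214, 209, 277, 167]

Derivation:
t=0: [99, 136, 66, 242, 236]
t=1: [154, 128, 124, 156, 222]
t=2: [91, 194, 155, 221, 146]
t=3: [219, 217, 214, 128, 145]
t=4: [104, 100, 66, 75, 74]
t=5: [195, 182, 149, 95, 167]
t=6: [276, 250, 219, 179, 265]
t=7: [237, 122, 230, 238, 201]
t=8: [189, 225, 250, 122, 158]
t=9: [197, 256, 250, 250, 294]
t=10: [159, 175, 278, 214, 132]
t=11: [152, 145, 139, 53, 107]
t=12: [175, 104, 58, 131, 121]
t=13: [289, 170, 116, 148, 193]
t=14: [239, 214, 209, 277, 167]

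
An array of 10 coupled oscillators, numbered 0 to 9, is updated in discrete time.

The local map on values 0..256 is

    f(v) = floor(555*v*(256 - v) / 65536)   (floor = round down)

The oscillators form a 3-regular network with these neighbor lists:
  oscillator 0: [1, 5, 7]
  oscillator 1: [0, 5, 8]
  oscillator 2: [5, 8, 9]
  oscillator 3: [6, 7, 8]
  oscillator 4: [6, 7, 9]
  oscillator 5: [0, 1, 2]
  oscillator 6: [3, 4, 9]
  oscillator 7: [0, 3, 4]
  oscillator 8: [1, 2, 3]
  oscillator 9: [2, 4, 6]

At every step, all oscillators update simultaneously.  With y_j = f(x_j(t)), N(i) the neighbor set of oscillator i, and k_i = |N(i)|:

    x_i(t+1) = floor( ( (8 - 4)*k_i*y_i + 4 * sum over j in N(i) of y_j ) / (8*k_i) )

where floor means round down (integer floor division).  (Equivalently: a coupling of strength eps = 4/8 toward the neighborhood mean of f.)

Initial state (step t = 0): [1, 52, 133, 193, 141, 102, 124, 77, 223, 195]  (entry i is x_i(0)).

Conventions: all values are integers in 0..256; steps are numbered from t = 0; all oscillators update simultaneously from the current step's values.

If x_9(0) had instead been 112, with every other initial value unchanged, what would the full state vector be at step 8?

Answer: [138, 138, 138, 137, 138, 138, 137, 137, 137, 138]
Key observation: This trace re-runs the system from the modified initial state.

Derivation:
t=0: [1, 52, 133, 193, 141, 102, 124, 77, 223, 112]
t=1: [57, 77, 124, 103, 133, 104, 131, 98, 85, 136]
t=2: [111, 116, 134, 131, 136, 124, 137, 126, 126, 138]
t=3: [136, 137, 137, 138, 137, 137, 137, 137, 137, 137]
t=4: [138, 138, 138, 137, 138, 138, 137, 137, 137, 138]
t=5: [137, 137, 137, 138, 137, 137, 137, 137, 137, 137]
t=6: [138, 138, 138, 137, 138, 138, 137, 137, 137, 138]
t=7: [137, 137, 137, 138, 137, 137, 137, 137, 137, 137]
t=8: [138, 138, 138, 137, 138, 138, 137, 137, 137, 138]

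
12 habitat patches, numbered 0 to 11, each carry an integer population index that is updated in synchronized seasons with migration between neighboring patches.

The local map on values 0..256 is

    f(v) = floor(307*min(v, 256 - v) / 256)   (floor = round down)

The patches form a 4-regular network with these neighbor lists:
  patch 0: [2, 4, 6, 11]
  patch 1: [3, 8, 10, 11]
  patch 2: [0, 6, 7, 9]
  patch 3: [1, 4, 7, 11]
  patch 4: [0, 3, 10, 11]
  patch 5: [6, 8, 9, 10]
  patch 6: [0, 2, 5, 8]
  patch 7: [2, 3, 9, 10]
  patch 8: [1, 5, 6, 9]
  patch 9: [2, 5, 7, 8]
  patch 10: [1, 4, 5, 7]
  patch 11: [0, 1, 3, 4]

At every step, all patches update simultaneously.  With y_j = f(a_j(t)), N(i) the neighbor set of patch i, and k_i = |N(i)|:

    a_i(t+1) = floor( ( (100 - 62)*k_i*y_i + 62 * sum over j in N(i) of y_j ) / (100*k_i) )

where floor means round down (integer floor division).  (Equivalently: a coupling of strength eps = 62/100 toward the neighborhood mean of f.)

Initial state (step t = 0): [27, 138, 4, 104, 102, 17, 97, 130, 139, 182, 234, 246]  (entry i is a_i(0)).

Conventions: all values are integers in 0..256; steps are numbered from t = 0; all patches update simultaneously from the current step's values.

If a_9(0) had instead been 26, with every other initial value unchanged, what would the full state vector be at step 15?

Simulating step by step:
t=0: [27, 138, 4, 104, 102, 17, 97, 130, 139, 26, 234, 246]
t=1: [51, 100, 52, 112, 76, 56, 74, 86, 100, 60, 77, 69]
t=2: [73, 111, 73, 112, 91, 82, 81, 94, 98, 81, 93, 93]
t=3: [95, 123, 93, 122, 110, 102, 97, 109, 110, 101, 112, 113]
t=4: [119, 140, 116, 139, 131, 124, 118, 128, 128, 122, 133, 134]
t=5: [143, 143, 143, 144, 145, 147, 143, 146, 147, 147, 147, 143]
t=6: [134, 133, 133, 133, 133, 130, 133, 131, 131, 130, 131, 134]
t=7: [146, 147, 147, 147, 147, 149, 147, 148, 149, 149, 148, 146]
t=8: [130, 129, 129, 130, 130, 128, 129, 129, 128, 128, 129, 130]
t=9: [151, 151, 152, 151, 151, 152, 152, 152, 152, 152, 152, 151]
t=10: [124, 124, 124, 124, 124, 124, 124, 124, 124, 124, 124, 125]
t=11: [148, 148, 148, 148, 148, 148, 148, 148, 148, 148, 148, 148]
t=12: [129, 129, 129, 129, 129, 129, 129, 129, 129, 129, 129, 129]
t=13: [152, 152, 152, 152, 152, 152, 152, 152, 152, 152, 152, 152]
t=14: [124, 124, 124, 124, 124, 124, 124, 124, 124, 124, 124, 124]
t=15: [148, 148, 148, 148, 148, 148, 148, 148, 148, 148, 148, 148]

Answer: [148, 148, 148, 148, 148, 148, 148, 148, 148, 148, 148, 148]
Key observation: This trace re-runs the system from the modified initial state.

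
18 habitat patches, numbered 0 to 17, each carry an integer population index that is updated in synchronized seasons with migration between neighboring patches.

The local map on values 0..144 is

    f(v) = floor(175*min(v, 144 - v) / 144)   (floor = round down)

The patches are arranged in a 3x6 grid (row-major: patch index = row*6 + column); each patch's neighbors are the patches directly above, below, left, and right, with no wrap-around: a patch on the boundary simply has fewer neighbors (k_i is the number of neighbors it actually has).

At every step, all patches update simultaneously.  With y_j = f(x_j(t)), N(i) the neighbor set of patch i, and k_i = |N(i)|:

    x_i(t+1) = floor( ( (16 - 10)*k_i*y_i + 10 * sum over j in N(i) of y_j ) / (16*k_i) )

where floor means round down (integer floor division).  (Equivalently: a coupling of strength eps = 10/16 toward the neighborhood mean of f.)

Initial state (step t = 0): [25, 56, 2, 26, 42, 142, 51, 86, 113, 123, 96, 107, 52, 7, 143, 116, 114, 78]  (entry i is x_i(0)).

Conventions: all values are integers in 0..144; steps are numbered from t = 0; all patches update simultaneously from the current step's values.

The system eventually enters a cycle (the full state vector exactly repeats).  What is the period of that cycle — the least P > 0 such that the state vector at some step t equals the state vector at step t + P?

Answer: 4
Key observation: The state at step 17, [71, 71, 70, 70, 70, 70, 71, 71, 70, 70, 70, 70, 71, 71, 70, 70, 70, 70], reappears at step 21 — and no state repeats earlier — so the cycle the system enters has period 4.

Derivation:
t=0: [25, 56, 2, 26, 42, 142, 51, 86, 113, 123, 96, 107, 52, 7, 143, 116, 114, 78]
t=1: [51, 46, 29, 27, 38, 30, 56, 53, 29, 34, 46, 45, 45, 30, 16, 25, 49, 55]
t=2: [61, 53, 38, 37, 42, 44, 62, 54, 37, 39, 51, 52, 52, 42, 28, 36, 53, 60]
t=3: [71, 62, 48, 46, 52, 55, 70, 60, 46, 47, 58, 62, 63, 52, 41, 46, 60, 66]
t=4: [82, 73, 60, 57, 63, 67, 80, 70, 57, 58, 67, 73, 74, 64, 54, 57, 69, 75]
t=5: [79, 80, 73, 71, 76, 81, 79, 80, 71, 71, 79, 83, 80, 77, 69, 71, 79, 83]
t=6: [77, 79, 84, 85, 80, 77, 77, 79, 84, 84, 79, 75, 78, 79, 83, 83, 78, 75]
t=7: [80, 77, 73, 72, 76, 80, 80, 77, 73, 73, 78, 81, 79, 77, 74, 74, 78, 82]
t=8: [78, 81, 85, 85, 81, 78, 78, 81, 85, 85, 80, 76, 78, 81, 84, 84, 80, 76]
t=9: [78, 75, 72, 72, 76, 79, 79, 75, 71, 72, 76, 80, 78, 76, 72, 72, 77, 80]
t=10: [80, 83, 85, 85, 82, 78, 79, 82, 86, 86, 81, 78, 80, 82, 85, 85, 81, 78]
t=11: [76, 74, 71, 71, 75, 78, 76, 74, 71, 71, 75, 79, 76, 74, 71, 71, 75, 78]
t=12: [82, 84, 85, 85, 83, 80, 82, 84, 85, 85, 82, 79, 82, 84, 85, 85, 83, 80]
t=13: [74, 72, 71, 71, 74, 76, 74, 72, 71, 71, 74, 76, 74, 72, 71, 71, 74, 76]
t=14: [85, 86, 86, 85, 84, 82, 85, 86, 86, 85, 84, 82, 85, 86, 86, 85, 84, 82]
t=15: [70, 70, 70, 71, 72, 74, 70, 70, 70, 71, 72, 74, 70, 70, 70, 71, 72, 74]
t=16: [85, 85, 85, 86, 86, 85, 85, 85, 85, 86, 86, 85, 85, 85, 85, 86, 86, 85]
t=17: [71, 71, 70, 70, 70, 70, 71, 71, 70, 70, 70, 70, 71, 71, 70, 70, 70, 70]
t=18: [86, 85, 85, 85, 85, 85, 86, 85, 85, 85, 85, 85, 86, 85, 85, 85, 85, 85]
t=19: [70, 70, 71, 71, 71, 71, 70, 70, 71, 71, 71, 71, 70, 70, 71, 71, 71, 71]
t=20: [85, 85, 85, 86, 86, 86, 85, 85, 85, 86, 86, 86, 85, 85, 85, 86, 86, 86]
t=21: [71, 71, 70, 70, 70, 70, 71, 71, 70, 70, 70, 70, 71, 71, 70, 70, 70, 70]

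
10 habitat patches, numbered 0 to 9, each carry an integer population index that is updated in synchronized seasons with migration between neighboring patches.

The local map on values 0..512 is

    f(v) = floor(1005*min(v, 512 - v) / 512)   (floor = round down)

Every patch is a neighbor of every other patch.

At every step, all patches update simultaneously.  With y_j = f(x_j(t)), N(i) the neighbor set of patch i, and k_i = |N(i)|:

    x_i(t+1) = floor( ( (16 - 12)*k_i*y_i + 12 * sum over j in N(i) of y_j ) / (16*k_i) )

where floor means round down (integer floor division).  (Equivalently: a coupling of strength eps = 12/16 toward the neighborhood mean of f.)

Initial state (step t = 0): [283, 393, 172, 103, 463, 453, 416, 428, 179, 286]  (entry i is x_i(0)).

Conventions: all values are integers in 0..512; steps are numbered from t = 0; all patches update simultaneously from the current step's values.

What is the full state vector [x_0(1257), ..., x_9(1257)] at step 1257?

Answer: [339, 339, 339, 339, 339, 339, 339, 339, 339, 339]
Key observation: The state at step 5, [339, 339, 339, 339, 339, 339, 339, 339, 339, 339], reappears at step 6: the system is in a cycle of period 1 from step 5 on.  Therefore the state at step 1257 equals the state at step 5 + ((1257 - 5) mod 1) = 5, which is [339, 339, 339, 339, 339, 339, 339, 339, 339, 339].

Derivation:
t=0: [283, 393, 172, 103, 463, 453, 416, 428, 179, 286]
t=1: [289, 253, 271, 248, 230, 234, 246, 242, 273, 288]
t=2: [461, 471, 467, 469, 464, 465, 469, 468, 467, 462]
t=3: [91, 87, 89, 88, 90, 89, 88, 88, 89, 90]
t=4: [174, 173, 173, 173, 174, 173, 173, 173, 173, 174]
t=5: [339, 339, 339, 339, 339, 339, 339, 339, 339, 339]
t=6: [339, 339, 339, 339, 339, 339, 339, 339, 339, 339]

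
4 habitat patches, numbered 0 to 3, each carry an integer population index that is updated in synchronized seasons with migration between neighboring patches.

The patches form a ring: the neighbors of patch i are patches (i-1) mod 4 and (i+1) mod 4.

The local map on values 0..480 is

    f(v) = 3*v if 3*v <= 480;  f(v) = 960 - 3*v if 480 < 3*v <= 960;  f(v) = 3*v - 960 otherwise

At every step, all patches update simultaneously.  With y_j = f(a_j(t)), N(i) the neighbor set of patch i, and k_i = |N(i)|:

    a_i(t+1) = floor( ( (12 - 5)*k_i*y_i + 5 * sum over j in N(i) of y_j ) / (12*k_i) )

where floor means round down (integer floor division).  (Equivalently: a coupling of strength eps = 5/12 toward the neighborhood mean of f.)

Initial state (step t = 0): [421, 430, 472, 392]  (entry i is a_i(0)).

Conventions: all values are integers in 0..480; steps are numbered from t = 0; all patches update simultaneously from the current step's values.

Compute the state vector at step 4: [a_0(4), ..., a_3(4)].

Simulating step by step:
t=0: [421, 430, 472, 392]
t=1: [290, 350, 379, 284]
t=2: [93, 108, 144, 118]
t=3: [304, 337, 393, 354]
t=4: [59, 85, 159, 115]

Answer: [59, 85, 159, 115]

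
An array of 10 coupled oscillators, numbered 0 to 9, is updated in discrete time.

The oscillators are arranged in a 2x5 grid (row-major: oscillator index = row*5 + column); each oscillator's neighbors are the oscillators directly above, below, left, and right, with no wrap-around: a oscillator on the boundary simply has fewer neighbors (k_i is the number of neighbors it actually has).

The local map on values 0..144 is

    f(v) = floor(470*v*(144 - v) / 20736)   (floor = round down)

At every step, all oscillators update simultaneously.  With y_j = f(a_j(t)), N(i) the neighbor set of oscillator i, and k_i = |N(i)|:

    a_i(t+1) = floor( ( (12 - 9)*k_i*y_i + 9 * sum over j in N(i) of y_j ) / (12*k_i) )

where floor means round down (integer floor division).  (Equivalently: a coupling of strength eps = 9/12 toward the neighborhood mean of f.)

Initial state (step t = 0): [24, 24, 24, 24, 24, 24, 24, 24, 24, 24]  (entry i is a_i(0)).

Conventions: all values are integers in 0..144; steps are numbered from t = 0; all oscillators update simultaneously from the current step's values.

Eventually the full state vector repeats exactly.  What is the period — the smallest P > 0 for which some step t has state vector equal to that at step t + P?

Simulating step by step:
t=0: [24, 24, 24, 24, 24, 24, 24, 24, 24, 24]
t=1: [65, 65, 65, 65, 65, 65, 65, 65, 65, 65]
t=2: [116, 116, 116, 116, 116, 116, 116, 116, 116, 116]
t=3: [73, 73, 73, 73, 73, 73, 73, 73, 73, 73]
t=4: [117, 117, 117, 117, 117, 117, 117, 117, 117, 117]
t=5: [71, 71, 71, 71, 71, 71, 71, 71, 71, 71]
t=6: [117, 117, 117, 117, 117, 117, 117, 117, 117, 117]

Answer: 2
Key observation: The state at step 4, [117, 117, 117, 117, 117, 117, 117, 117, 117, 117], reappears at step 6 — and no state repeats earlier — so the cycle the system enters has period 2.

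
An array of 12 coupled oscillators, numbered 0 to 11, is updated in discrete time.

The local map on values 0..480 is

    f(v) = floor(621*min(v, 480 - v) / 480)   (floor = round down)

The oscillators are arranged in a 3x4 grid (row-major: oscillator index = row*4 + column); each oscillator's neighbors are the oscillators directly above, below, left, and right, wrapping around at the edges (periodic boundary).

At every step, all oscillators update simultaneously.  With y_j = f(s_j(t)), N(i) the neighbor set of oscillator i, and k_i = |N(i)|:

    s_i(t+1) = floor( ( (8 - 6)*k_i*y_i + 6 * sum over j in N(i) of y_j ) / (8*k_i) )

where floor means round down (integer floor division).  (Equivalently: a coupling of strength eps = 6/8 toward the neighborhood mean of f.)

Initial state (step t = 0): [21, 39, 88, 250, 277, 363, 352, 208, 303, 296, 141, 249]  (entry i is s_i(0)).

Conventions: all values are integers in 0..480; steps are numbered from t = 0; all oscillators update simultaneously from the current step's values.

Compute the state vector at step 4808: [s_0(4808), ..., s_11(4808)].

Simulating step by step:
t=0: [21, 39, 88, 250, 277, 363, 352, 208, 303, 296, 141, 249]
t=1: [163, 111, 158, 206, 192, 171, 175, 258, 211, 174, 198, 257]
t=2: [226, 197, 218, 251, 247, 213, 238, 264, 250, 223, 240, 274]
t=3: [288, 276, 289, 283, 289, 284, 291, 289, 289, 285, 291, 288]
t=4: [251, 253, 250, 249, 248, 251, 246, 247, 248, 251, 246, 248]
t=5: [297, 295, 298, 298, 298, 297, 299, 300, 298, 297, 299, 300]
t=6: [236, 236, 235, 234, 234, 236, 234, 233, 234, 236, 234, 233]
t=7: [303, 304, 303, 302, 302, 303, 302, 301, 302, 303, 302, 301]
t=8: [228, 227, 228, 229, 229, 228, 229, 230, 229, 228, 229, 230]
t=9: [294, 293, 294, 295, 295, 294, 295, 296, 295, 294, 295, 296]
t=10: [239, 240, 239, 239, 239, 239, 239, 238, 239, 239, 239, 238]
t=11: [309, 309, 309, 308, 308, 309, 308, 308, 308, 309, 308, 308]
t=12: [221, 221, 221, 221, 221, 221, 221, 222, 221, 221, 221, 222]
t=13: [285, 285, 285, 285, 285, 285, 285, 285, 285, 285, 285, 285]
t=14: [252, 252, 252, 252, 252, 252, 252, 252, 252, 252, 252, 252]
t=15: [294, 294, 294, 294, 294, 294, 294, 294, 294, 294, 294, 294]
t=16: [240, 240, 240, 240, 240, 240, 240, 240, 240, 240, 240, 240]
t=17: [310, 310, 310, 310, 310, 310, 310, 310, 310, 310, 310, 310]
t=18: [219, 219, 219, 219, 219, 219, 219, 219, 219, 219, 219, 219]
t=19: [283, 283, 283, 283, 283, 283, 283, 283, 283, 283, 283, 283]
t=20: [254, 254, 254, 254, 254, 254, 254, 254, 254, 254, 254, 254]
t=21: [292, 292, 292, 292, 292, 292, 292, 292, 292, 292, 292, 292]
t=22: [243, 243, 243, 243, 243, 243, 243, 243, 243, 243, 243, 243]
t=23: [306, 306, 306, 306, 306, 306, 306, 306, 306, 306, 306, 306]
t=24: [225, 225, 225, 225, 225, 225, 225, 225, 225, 225, 225, 225]
t=25: [291, 291, 291, 291, 291, 291, 291, 291, 291, 291, 291, 291]
t=26: [244, 244, 244, 244, 244, 244, 244, 244, 244, 244, 244, 244]
t=27: [305, 305, 305, 305, 305, 305, 305, 305, 305, 305, 305, 305]
t=28: [226, 226, 226, 226, 226, 226, 226, 226, 226, 226, 226, 226]
t=29: [292, 292, 292, 292, 292, 292, 292, 292, 292, 292, 292, 292]

Answer: [225, 225, 225, 225, 225, 225, 225, 225, 225, 225, 225, 225]
Key observation: The state at step 21, [292, 292, 292, 292, 292, 292, 292, 292, 292, 292, 292, 292], reappears at step 29: the system is in a cycle of period 8 from step 21 on.  Therefore the state at step 4808 equals the state at step 21 + ((4808 - 21) mod 8) = 24, which is [225, 225, 225, 225, 225, 225, 225, 225, 225, 225, 225, 225].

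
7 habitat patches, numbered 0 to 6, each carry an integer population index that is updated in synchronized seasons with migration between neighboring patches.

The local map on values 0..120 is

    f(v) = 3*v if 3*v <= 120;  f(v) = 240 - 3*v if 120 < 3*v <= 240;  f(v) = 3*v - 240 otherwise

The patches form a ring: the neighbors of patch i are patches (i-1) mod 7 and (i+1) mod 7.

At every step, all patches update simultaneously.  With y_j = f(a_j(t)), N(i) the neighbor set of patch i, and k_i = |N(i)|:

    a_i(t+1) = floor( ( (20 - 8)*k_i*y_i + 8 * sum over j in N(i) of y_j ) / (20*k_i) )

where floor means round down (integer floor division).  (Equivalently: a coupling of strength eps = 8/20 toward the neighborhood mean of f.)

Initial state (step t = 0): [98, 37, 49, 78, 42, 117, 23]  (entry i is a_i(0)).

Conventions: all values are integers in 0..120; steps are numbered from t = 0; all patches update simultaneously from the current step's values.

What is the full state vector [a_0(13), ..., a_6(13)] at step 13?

Simulating step by step:
t=0: [98, 37, 49, 78, 42, 117, 23]
t=1: [68, 96, 79, 45, 91, 103, 74]
t=2: [34, 36, 32, 70, 54, 51, 31]
t=3: [101, 104, 85, 52, 70, 86, 93]
t=4: [60, 58, 40, 59, 38, 24, 39]
t=5: [72, 75, 97, 84, 95, 89, 96]
t=6: [27, 24, 36, 26, 34, 34, 39]
t=7: [86, 81, 94, 88, 97, 105, 106]
t=8: [27, 13, 30, 33, 50, 70, 65]
t=9: [65, 57, 81, 95, 79, 45, 49]
t=10: [59, 51, 24, 28, 31, 82, 85]
t=11: [58, 79, 77, 83, 73, 25, 22]
t=12: [53, 16, 7, 11, 29, 62, 67]
t=13: [66, 49, 28, 41, 69, 57, 50]

Answer: [66, 49, 28, 41, 69, 57, 50]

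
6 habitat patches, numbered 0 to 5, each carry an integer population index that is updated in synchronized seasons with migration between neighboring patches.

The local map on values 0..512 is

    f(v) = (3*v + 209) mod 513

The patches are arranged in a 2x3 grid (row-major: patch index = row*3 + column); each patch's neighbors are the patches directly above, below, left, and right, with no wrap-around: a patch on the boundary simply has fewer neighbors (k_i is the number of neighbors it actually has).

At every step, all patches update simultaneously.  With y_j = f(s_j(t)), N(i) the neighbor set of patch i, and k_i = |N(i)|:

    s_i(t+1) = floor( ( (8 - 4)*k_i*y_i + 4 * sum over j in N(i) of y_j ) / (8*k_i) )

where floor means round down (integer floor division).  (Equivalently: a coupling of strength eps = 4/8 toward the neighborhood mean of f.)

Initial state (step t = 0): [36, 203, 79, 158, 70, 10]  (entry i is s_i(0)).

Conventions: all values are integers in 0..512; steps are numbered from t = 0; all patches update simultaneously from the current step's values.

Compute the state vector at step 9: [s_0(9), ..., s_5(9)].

Simulating step by step:
t=0: [36, 203, 79, 158, 70, 10]
t=1: [277, 349, 359, 269, 328, 335]
t=2: [190, 188, 234, 296, 237, 200]
t=3: [215, 308, 338, 203, 308, 349]
t=4: [273, 161, 182, 264, 160, 191]
t=5: [167, 159, 233, 288, 244, 239]
t=6: [153, 256, 344, 179, 319, 412]
t=7: [251, 317, 328, 190, 256, 298]
t=8: [324, 247, 136, 361, 311, 196]
t=9: [253, 281, 232, 200, 222, 197]

Answer: [253, 281, 232, 200, 222, 197]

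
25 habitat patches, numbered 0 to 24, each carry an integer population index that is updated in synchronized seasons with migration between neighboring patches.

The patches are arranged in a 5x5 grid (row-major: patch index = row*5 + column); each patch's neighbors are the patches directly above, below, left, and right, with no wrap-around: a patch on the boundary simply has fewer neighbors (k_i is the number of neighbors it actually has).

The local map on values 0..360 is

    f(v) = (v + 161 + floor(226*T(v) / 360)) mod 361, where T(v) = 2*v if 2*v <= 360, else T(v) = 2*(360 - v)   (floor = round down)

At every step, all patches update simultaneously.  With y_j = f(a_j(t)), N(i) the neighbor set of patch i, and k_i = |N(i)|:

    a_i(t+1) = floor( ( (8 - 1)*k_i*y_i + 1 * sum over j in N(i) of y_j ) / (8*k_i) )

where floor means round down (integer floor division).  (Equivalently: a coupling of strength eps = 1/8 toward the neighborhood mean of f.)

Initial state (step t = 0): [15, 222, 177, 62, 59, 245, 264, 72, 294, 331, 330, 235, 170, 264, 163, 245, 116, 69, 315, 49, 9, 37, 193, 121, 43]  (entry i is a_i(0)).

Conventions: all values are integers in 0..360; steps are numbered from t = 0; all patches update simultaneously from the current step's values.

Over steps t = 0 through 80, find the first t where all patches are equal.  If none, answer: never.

Answer: 6
Key observation: Synchronization is absorbing here: once all patches are equal they stay equal, and step 6 is the first all-equal step.

Derivation:
t=0: [15, 222, 177, 62, 59, 245, 264, 72, 294, 331, 330, 235, 170, 264, 163, 245, 116, 69, 315, 49, 9, 37, 193, 121, 43]  (not all equal)
t=1: [193, 194, 208, 290, 286, 188, 189, 305, 184, 172, 169, 185, 191, 182, 172, 182, 82, 295, 175, 261, 185, 232, 203, 89, 246]  (not all equal)
t=2: [202, 201, 196, 179, 178, 202, 202, 177, 201, 187, 183, 207, 201, 204, 187, 209, 326, 183, 187, 185, 203, 199, 190, 24, 176]  (not all equal)
t=3: [200, 200, 200, 202, 201, 200, 199, 199, 200, 203, 204, 198, 200, 199, 203, 197, 172, 203, 204, 203, 199, 199, 203, 213, 197]  (not all equal)
t=4: [200, 200, 200, 200, 200, 200, 200, 200, 200, 200, 199, 200, 200, 200, 200, 200, 188, 199, 199, 200, 201, 200, 199, 197, 200]  (not all equal)
t=5: [200, 200, 200, 200, 200, 200, 200, 200, 200, 200, 200, 200, 200, 200, 200, 200, 202, 201, 200, 200, 200, 200, 200, 200, 200]  (not all equal)
t=6: [200, 200, 200, 200, 200, 200, 200, 200, 200, 200, 200, 200, 200, 200, 200, 200, 200, 200, 200, 200, 200, 200, 200, 200, 200]  (all equal)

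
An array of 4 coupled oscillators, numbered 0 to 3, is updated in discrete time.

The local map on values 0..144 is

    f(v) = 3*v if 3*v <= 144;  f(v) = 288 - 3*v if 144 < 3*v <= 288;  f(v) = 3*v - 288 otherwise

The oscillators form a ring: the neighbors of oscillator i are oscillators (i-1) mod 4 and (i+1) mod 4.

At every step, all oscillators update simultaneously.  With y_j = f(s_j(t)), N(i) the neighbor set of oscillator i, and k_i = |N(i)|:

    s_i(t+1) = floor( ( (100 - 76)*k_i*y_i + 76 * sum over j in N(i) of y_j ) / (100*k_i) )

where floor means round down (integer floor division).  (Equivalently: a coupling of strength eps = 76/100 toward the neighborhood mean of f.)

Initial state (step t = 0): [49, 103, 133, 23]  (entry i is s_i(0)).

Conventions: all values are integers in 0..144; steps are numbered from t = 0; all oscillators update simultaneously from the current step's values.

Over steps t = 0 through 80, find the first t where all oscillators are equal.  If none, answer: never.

Simulating step by step:
t=0: [49, 103, 133, 23]  (not all equal)
t=1: [68, 100, 60, 112]  (not all equal)
t=2: [42, 75, 48, 84]  (not all equal)
t=3: [67, 117, 72, 111]  (not all equal)
t=4: [61, 75, 58, 71]  (not all equal)
t=5: [77, 98, 79, 101]  (not all equal)
t=6: [21, 42, 20, 44]  (not all equal)
t=7: [113, 76, 112, 78]  (not all equal)
t=8: [55, 52, 54, 50]  (not all equal)
t=9: [132, 126, 132, 127]  (not all equal)
t=10: [95, 103, 95, 104]  (not all equal)
t=11: [17, 7, 17, 8]  (not all equal)
t=12: [29, 43, 29, 44]  (not all equal)
t=13: [120, 97, 120, 97]  (not all equal)
t=14: [19, 55, 19, 55]  (not all equal)
t=15: [107, 72, 107, 72]  (not all equal)
t=16: [62, 42, 62, 42]  (not all equal)
t=17: [120, 107, 120, 107]  (not all equal)
t=18: [42, 62, 42, 62]  (not all equal)
t=19: [107, 120, 107, 120]  (not all equal)
t=20: [62, 42, 62, 42]  (not all equal)

Answer: never
Key observation: The state at step 16 reappears at step 20 — the system is in a cycle of period 4 from step 16 on.  No step 0..20 is synchronized, and the cycle repeats forever, so no step up to 80 (or ever) has all oscillators equal.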